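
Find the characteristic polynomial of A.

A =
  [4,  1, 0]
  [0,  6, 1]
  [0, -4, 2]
x^3 - 12*x^2 + 48*x - 64

Expanding det(x·I − A) (e.g. by cofactor expansion or by noting that A is similar to its Jordan form J, which has the same characteristic polynomial as A) gives
  χ_A(x) = x^3 - 12*x^2 + 48*x - 64
which factors as (x - 4)^3. The eigenvalues (with algebraic multiplicities) are λ = 4 with multiplicity 3.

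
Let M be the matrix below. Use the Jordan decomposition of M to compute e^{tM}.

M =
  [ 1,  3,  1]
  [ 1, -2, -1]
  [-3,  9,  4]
e^{tM} =
  [exp(t), 3*t*exp(t), t*exp(t)]
  [t*exp(t), 3*t^2*exp(t)/2 - 3*t*exp(t) + exp(t), t^2*exp(t)/2 - t*exp(t)]
  [-3*t*exp(t), -9*t^2*exp(t)/2 + 9*t*exp(t), -3*t^2*exp(t)/2 + 3*t*exp(t) + exp(t)]

Strategy: write M = P · J · P⁻¹ where J is a Jordan canonical form, so e^{tM} = P · e^{tJ} · P⁻¹, and e^{tJ} can be computed block-by-block.

M has Jordan form
J =
  [1, 1, 0]
  [0, 1, 1]
  [0, 0, 1]
(up to reordering of blocks).

Per-block formulas:
  For a 3×3 Jordan block J_3(1): exp(t · J_3(1)) = e^(1t)·(I + t·N + (t^2/2)·N^2), where N is the 3×3 nilpotent shift.

After assembling e^{tJ} and conjugating by P, we get:

e^{tM} =
  [exp(t), 3*t*exp(t), t*exp(t)]
  [t*exp(t), 3*t^2*exp(t)/2 - 3*t*exp(t) + exp(t), t^2*exp(t)/2 - t*exp(t)]
  [-3*t*exp(t), -9*t^2*exp(t)/2 + 9*t*exp(t), -3*t^2*exp(t)/2 + 3*t*exp(t) + exp(t)]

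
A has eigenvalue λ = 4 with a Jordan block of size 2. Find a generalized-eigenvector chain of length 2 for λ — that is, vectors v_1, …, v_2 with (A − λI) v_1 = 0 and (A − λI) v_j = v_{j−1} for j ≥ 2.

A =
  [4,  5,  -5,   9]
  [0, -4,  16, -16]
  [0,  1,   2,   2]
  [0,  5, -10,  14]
A Jordan chain for λ = 4 of length 2:
v_1 = (5, -8, 1, 5)ᵀ
v_2 = (0, 1, 0, 0)ᵀ

Let N = A − (4)·I. We want v_2 with N^2 v_2 = 0 but N^1 v_2 ≠ 0; then v_{j-1} := N · v_j for j = 2, …, 2.

Pick v_2 = (0, 1, 0, 0)ᵀ.
Then v_1 = N · v_2 = (5, -8, 1, 5)ᵀ.

Sanity check: (A − (4)·I) v_1 = (0, 0, 0, 0)ᵀ = 0. ✓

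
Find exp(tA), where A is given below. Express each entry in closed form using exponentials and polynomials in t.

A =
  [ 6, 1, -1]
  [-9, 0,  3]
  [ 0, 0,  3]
e^{tA} =
  [3*t*exp(3*t) + exp(3*t), t*exp(3*t), -t*exp(3*t)]
  [-9*t*exp(3*t), -3*t*exp(3*t) + exp(3*t), 3*t*exp(3*t)]
  [0, 0, exp(3*t)]

Strategy: write A = P · J · P⁻¹ where J is a Jordan canonical form, so e^{tA} = P · e^{tJ} · P⁻¹, and e^{tJ} can be computed block-by-block.

A has Jordan form
J =
  [3, 1, 0]
  [0, 3, 0]
  [0, 0, 3]
(up to reordering of blocks).

Per-block formulas:
  For a 2×2 Jordan block J_2(3): exp(t · J_2(3)) = e^(3t)·(I + t·N), where N is the 2×2 nilpotent shift.
  For a 1×1 block at λ = 3: exp(t · [3]) = [e^(3t)].

After assembling e^{tJ} and conjugating by P, we get:

e^{tA} =
  [3*t*exp(3*t) + exp(3*t), t*exp(3*t), -t*exp(3*t)]
  [-9*t*exp(3*t), -3*t*exp(3*t) + exp(3*t), 3*t*exp(3*t)]
  [0, 0, exp(3*t)]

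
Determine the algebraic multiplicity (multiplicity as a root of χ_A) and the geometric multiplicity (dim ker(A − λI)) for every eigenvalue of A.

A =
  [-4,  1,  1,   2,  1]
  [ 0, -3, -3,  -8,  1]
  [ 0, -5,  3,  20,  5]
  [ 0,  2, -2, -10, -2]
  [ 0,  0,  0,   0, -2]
λ = -4: alg = 3, geom = 2; λ = -2: alg = 2, geom = 2

Step 1 — factor the characteristic polynomial to read off the algebraic multiplicities:
  χ_A(x) = (x + 2)^2*(x + 4)^3

Step 2 — compute geometric multiplicities via the rank-nullity identity g(λ) = n − rank(A − λI):
  rank(A − (-4)·I) = 3, so dim ker(A − (-4)·I) = n − 3 = 2
  rank(A − (-2)·I) = 3, so dim ker(A − (-2)·I) = n − 3 = 2

Summary:
  λ = -4: algebraic multiplicity = 3, geometric multiplicity = 2
  λ = -2: algebraic multiplicity = 2, geometric multiplicity = 2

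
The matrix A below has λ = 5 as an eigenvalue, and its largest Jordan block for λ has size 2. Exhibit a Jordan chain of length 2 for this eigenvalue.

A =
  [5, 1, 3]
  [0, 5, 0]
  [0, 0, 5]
A Jordan chain for λ = 5 of length 2:
v_1 = (1, 0, 0)ᵀ
v_2 = (0, 1, 0)ᵀ

Let N = A − (5)·I. We want v_2 with N^2 v_2 = 0 but N^1 v_2 ≠ 0; then v_{j-1} := N · v_j for j = 2, …, 2.

Pick v_2 = (0, 1, 0)ᵀ.
Then v_1 = N · v_2 = (1, 0, 0)ᵀ.

Sanity check: (A − (5)·I) v_1 = (0, 0, 0)ᵀ = 0. ✓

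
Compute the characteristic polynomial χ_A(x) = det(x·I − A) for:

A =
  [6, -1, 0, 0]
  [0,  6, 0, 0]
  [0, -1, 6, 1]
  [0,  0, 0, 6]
x^4 - 24*x^3 + 216*x^2 - 864*x + 1296

Expanding det(x·I − A) (e.g. by cofactor expansion or by noting that A is similar to its Jordan form J, which has the same characteristic polynomial as A) gives
  χ_A(x) = x^4 - 24*x^3 + 216*x^2 - 864*x + 1296
which factors as (x - 6)^4. The eigenvalues (with algebraic multiplicities) are λ = 6 with multiplicity 4.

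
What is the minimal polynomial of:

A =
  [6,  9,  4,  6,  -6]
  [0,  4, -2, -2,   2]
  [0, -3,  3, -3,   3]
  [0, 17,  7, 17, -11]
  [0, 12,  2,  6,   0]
x^2 - 12*x + 36

The characteristic polynomial is χ_A(x) = (x - 6)^5, so the eigenvalues are known. The minimal polynomial is
  m_A(x) = Π_λ (x − λ)^{k_λ}
where k_λ is the size of the *largest* Jordan block for λ (equivalently, the smallest k with (A − λI)^k v = 0 for every generalised eigenvector v of λ).

  λ = 6: largest Jordan block has size 2, contributing (x − 6)^2

So m_A(x) = (x - 6)^2 = x^2 - 12*x + 36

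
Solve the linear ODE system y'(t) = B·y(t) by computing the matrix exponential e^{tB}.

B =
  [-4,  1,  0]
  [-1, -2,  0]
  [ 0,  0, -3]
e^{tB} =
  [-t*exp(-3*t) + exp(-3*t), t*exp(-3*t), 0]
  [-t*exp(-3*t), t*exp(-3*t) + exp(-3*t), 0]
  [0, 0, exp(-3*t)]

Strategy: write B = P · J · P⁻¹ where J is a Jordan canonical form, so e^{tB} = P · e^{tJ} · P⁻¹, and e^{tJ} can be computed block-by-block.

B has Jordan form
J =
  [-3,  1,  0]
  [ 0, -3,  0]
  [ 0,  0, -3]
(up to reordering of blocks).

Per-block formulas:
  For a 2×2 Jordan block J_2(-3): exp(t · J_2(-3)) = e^(-3t)·(I + t·N), where N is the 2×2 nilpotent shift.
  For a 1×1 block at λ = -3: exp(t · [-3]) = [e^(-3t)].

After assembling e^{tJ} and conjugating by P, we get:

e^{tB} =
  [-t*exp(-3*t) + exp(-3*t), t*exp(-3*t), 0]
  [-t*exp(-3*t), t*exp(-3*t) + exp(-3*t), 0]
  [0, 0, exp(-3*t)]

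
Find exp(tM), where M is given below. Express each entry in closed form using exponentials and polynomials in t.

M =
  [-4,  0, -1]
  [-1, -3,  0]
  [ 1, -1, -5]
e^{tM} =
  [-t^2*exp(-4*t)/2 + exp(-4*t), t^2*exp(-4*t)/2, t^2*exp(-4*t)/2 - t*exp(-4*t)]
  [-t^2*exp(-4*t)/2 - t*exp(-4*t), t^2*exp(-4*t)/2 + t*exp(-4*t) + exp(-4*t), t^2*exp(-4*t)/2]
  [t*exp(-4*t), -t*exp(-4*t), -t*exp(-4*t) + exp(-4*t)]

Strategy: write M = P · J · P⁻¹ where J is a Jordan canonical form, so e^{tM} = P · e^{tJ} · P⁻¹, and e^{tJ} can be computed block-by-block.

M has Jordan form
J =
  [-4,  1,  0]
  [ 0, -4,  1]
  [ 0,  0, -4]
(up to reordering of blocks).

Per-block formulas:
  For a 3×3 Jordan block J_3(-4): exp(t · J_3(-4)) = e^(-4t)·(I + t·N + (t^2/2)·N^2), where N is the 3×3 nilpotent shift.

After assembling e^{tJ} and conjugating by P, we get:

e^{tM} =
  [-t^2*exp(-4*t)/2 + exp(-4*t), t^2*exp(-4*t)/2, t^2*exp(-4*t)/2 - t*exp(-4*t)]
  [-t^2*exp(-4*t)/2 - t*exp(-4*t), t^2*exp(-4*t)/2 + t*exp(-4*t) + exp(-4*t), t^2*exp(-4*t)/2]
  [t*exp(-4*t), -t*exp(-4*t), -t*exp(-4*t) + exp(-4*t)]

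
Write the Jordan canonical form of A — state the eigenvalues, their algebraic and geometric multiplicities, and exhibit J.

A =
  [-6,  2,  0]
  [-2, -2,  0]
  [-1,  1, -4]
J_2(-4) ⊕ J_1(-4)

The characteristic polynomial is
  det(x·I − A) = x^3 + 12*x^2 + 48*x + 64 = (x + 4)^3

Eigenvalues and multiplicities (the geometric multiplicity of λ is n − rank(A − λI), which equals the number of Jordan blocks for λ):
  λ = -4: algebraic multiplicity = 3, geometric multiplicity = 2

Determining the block sizes for each eigenvalue:
  λ = -4: 2 blocks summing to 3 forces exactly one block of size 2 and the rest size 1 → block sizes [2, 1]

Assembling the blocks gives a Jordan form
J =
  [-4,  1,  0]
  [ 0, -4,  0]
  [ 0,  0, -4]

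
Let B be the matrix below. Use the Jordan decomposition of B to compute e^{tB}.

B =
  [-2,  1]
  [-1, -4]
e^{tB} =
  [t*exp(-3*t) + exp(-3*t), t*exp(-3*t)]
  [-t*exp(-3*t), -t*exp(-3*t) + exp(-3*t)]

Strategy: write B = P · J · P⁻¹ where J is a Jordan canonical form, so e^{tB} = P · e^{tJ} · P⁻¹, and e^{tJ} can be computed block-by-block.

B has Jordan form
J =
  [-3,  1]
  [ 0, -3]
(up to reordering of blocks).

Per-block formulas:
  For a 2×2 Jordan block J_2(-3): exp(t · J_2(-3)) = e^(-3t)·(I + t·N), where N is the 2×2 nilpotent shift.

After assembling e^{tJ} and conjugating by P, we get:

e^{tB} =
  [t*exp(-3*t) + exp(-3*t), t*exp(-3*t)]
  [-t*exp(-3*t), -t*exp(-3*t) + exp(-3*t)]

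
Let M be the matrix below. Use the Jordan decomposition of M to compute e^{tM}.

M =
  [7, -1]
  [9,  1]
e^{tM} =
  [3*t*exp(4*t) + exp(4*t), -t*exp(4*t)]
  [9*t*exp(4*t), -3*t*exp(4*t) + exp(4*t)]

Strategy: write M = P · J · P⁻¹ where J is a Jordan canonical form, so e^{tM} = P · e^{tJ} · P⁻¹, and e^{tJ} can be computed block-by-block.

M has Jordan form
J =
  [4, 1]
  [0, 4]
(up to reordering of blocks).

Per-block formulas:
  For a 2×2 Jordan block J_2(4): exp(t · J_2(4)) = e^(4t)·(I + t·N), where N is the 2×2 nilpotent shift.

After assembling e^{tJ} and conjugating by P, we get:

e^{tM} =
  [3*t*exp(4*t) + exp(4*t), -t*exp(4*t)]
  [9*t*exp(4*t), -3*t*exp(4*t) + exp(4*t)]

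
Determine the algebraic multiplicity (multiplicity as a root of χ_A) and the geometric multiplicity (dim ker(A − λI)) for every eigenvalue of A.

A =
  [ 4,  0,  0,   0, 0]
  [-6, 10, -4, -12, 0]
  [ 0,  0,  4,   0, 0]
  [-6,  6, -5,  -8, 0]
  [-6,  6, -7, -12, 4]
λ = -2: alg = 1, geom = 1; λ = 4: alg = 4, geom = 3

Step 1 — factor the characteristic polynomial to read off the algebraic multiplicities:
  χ_A(x) = (x - 4)^4*(x + 2)

Step 2 — compute geometric multiplicities via the rank-nullity identity g(λ) = n − rank(A − λI):
  rank(A − (-2)·I) = 4, so dim ker(A − (-2)·I) = n − 4 = 1
  rank(A − (4)·I) = 2, so dim ker(A − (4)·I) = n − 2 = 3

Summary:
  λ = -2: algebraic multiplicity = 1, geometric multiplicity = 1
  λ = 4: algebraic multiplicity = 4, geometric multiplicity = 3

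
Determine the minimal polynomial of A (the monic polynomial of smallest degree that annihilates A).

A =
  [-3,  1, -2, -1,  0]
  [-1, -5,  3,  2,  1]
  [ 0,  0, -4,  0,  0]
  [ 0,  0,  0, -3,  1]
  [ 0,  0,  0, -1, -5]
x^3 + 12*x^2 + 48*x + 64

The characteristic polynomial is χ_A(x) = (x + 4)^5, so the eigenvalues are known. The minimal polynomial is
  m_A(x) = Π_λ (x − λ)^{k_λ}
where k_λ is the size of the *largest* Jordan block for λ (equivalently, the smallest k with (A − λI)^k v = 0 for every generalised eigenvector v of λ).

  λ = -4: largest Jordan block has size 3, contributing (x + 4)^3

So m_A(x) = (x + 4)^3 = x^3 + 12*x^2 + 48*x + 64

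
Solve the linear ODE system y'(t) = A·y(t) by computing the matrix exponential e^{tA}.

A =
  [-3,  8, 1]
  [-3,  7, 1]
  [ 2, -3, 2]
e^{tA} =
  [3*t^2*exp(2*t)/2 - 5*t*exp(2*t) + exp(2*t), -3*t^2*exp(2*t)/2 + 8*t*exp(2*t), 3*t^2*exp(2*t)/2 + t*exp(2*t)]
  [t^2*exp(2*t) - 3*t*exp(2*t), -t^2*exp(2*t) + 5*t*exp(2*t) + exp(2*t), t^2*exp(2*t) + t*exp(2*t)]
  [-t^2*exp(2*t)/2 + 2*t*exp(2*t), t^2*exp(2*t)/2 - 3*t*exp(2*t), -t^2*exp(2*t)/2 + exp(2*t)]

Strategy: write A = P · J · P⁻¹ where J is a Jordan canonical form, so e^{tA} = P · e^{tJ} · P⁻¹, and e^{tJ} can be computed block-by-block.

A has Jordan form
J =
  [2, 1, 0]
  [0, 2, 1]
  [0, 0, 2]
(up to reordering of blocks).

Per-block formulas:
  For a 3×3 Jordan block J_3(2): exp(t · J_3(2)) = e^(2t)·(I + t·N + (t^2/2)·N^2), where N is the 3×3 nilpotent shift.

After assembling e^{tJ} and conjugating by P, we get:

e^{tA} =
  [3*t^2*exp(2*t)/2 - 5*t*exp(2*t) + exp(2*t), -3*t^2*exp(2*t)/2 + 8*t*exp(2*t), 3*t^2*exp(2*t)/2 + t*exp(2*t)]
  [t^2*exp(2*t) - 3*t*exp(2*t), -t^2*exp(2*t) + 5*t*exp(2*t) + exp(2*t), t^2*exp(2*t) + t*exp(2*t)]
  [-t^2*exp(2*t)/2 + 2*t*exp(2*t), t^2*exp(2*t)/2 - 3*t*exp(2*t), -t^2*exp(2*t)/2 + exp(2*t)]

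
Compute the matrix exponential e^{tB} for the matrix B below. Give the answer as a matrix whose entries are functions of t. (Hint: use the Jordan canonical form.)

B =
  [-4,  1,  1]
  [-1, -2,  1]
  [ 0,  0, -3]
e^{tB} =
  [-t*exp(-3*t) + exp(-3*t), t*exp(-3*t), t*exp(-3*t)]
  [-t*exp(-3*t), t*exp(-3*t) + exp(-3*t), t*exp(-3*t)]
  [0, 0, exp(-3*t)]

Strategy: write B = P · J · P⁻¹ where J is a Jordan canonical form, so e^{tB} = P · e^{tJ} · P⁻¹, and e^{tJ} can be computed block-by-block.

B has Jordan form
J =
  [-3,  1,  0]
  [ 0, -3,  0]
  [ 0,  0, -3]
(up to reordering of blocks).

Per-block formulas:
  For a 2×2 Jordan block J_2(-3): exp(t · J_2(-3)) = e^(-3t)·(I + t·N), where N is the 2×2 nilpotent shift.
  For a 1×1 block at λ = -3: exp(t · [-3]) = [e^(-3t)].

After assembling e^{tJ} and conjugating by P, we get:

e^{tB} =
  [-t*exp(-3*t) + exp(-3*t), t*exp(-3*t), t*exp(-3*t)]
  [-t*exp(-3*t), t*exp(-3*t) + exp(-3*t), t*exp(-3*t)]
  [0, 0, exp(-3*t)]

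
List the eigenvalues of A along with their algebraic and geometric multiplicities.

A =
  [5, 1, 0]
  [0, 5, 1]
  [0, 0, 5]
λ = 5: alg = 3, geom = 1

Step 1 — factor the characteristic polynomial to read off the algebraic multiplicities:
  χ_A(x) = (x - 5)^3

Step 2 — compute geometric multiplicities via the rank-nullity identity g(λ) = n − rank(A − λI):
  rank(A − (5)·I) = 2, so dim ker(A − (5)·I) = n − 2 = 1

Summary:
  λ = 5: algebraic multiplicity = 3, geometric multiplicity = 1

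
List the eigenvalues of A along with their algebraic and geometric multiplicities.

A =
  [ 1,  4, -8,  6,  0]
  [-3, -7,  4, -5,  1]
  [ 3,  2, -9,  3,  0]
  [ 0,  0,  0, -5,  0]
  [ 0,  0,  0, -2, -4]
λ = -5: alg = 4, geom = 3; λ = -4: alg = 1, geom = 1

Step 1 — factor the characteristic polynomial to read off the algebraic multiplicities:
  χ_A(x) = (x + 4)*(x + 5)^4

Step 2 — compute geometric multiplicities via the rank-nullity identity g(λ) = n − rank(A − λI):
  rank(A − (-5)·I) = 2, so dim ker(A − (-5)·I) = n − 2 = 3
  rank(A − (-4)·I) = 4, so dim ker(A − (-4)·I) = n − 4 = 1

Summary:
  λ = -5: algebraic multiplicity = 4, geometric multiplicity = 3
  λ = -4: algebraic multiplicity = 1, geometric multiplicity = 1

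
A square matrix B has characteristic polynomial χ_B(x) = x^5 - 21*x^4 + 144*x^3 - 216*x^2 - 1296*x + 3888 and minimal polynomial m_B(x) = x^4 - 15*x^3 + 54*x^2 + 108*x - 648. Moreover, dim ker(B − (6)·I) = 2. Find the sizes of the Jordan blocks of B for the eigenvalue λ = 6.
Block sizes for λ = 6: [3, 1]

Step 1 — from the characteristic polynomial, algebraic multiplicity of λ = 6 is 4. From dim ker(B − (6)·I) = 2, there are exactly 2 Jordan blocks for λ = 6.
Step 2 — from the minimal polynomial, the factor (x − 6)^3 tells us the largest block for λ = 6 has size 3.
Step 3 — with total size 4, 2 blocks, and largest block 3, the block sizes (in nonincreasing order) are [3, 1].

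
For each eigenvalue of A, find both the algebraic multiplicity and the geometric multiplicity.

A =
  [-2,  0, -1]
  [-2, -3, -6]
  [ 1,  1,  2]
λ = -1: alg = 3, geom = 1

Step 1 — factor the characteristic polynomial to read off the algebraic multiplicities:
  χ_A(x) = (x + 1)^3

Step 2 — compute geometric multiplicities via the rank-nullity identity g(λ) = n − rank(A − λI):
  rank(A − (-1)·I) = 2, so dim ker(A − (-1)·I) = n − 2 = 1

Summary:
  λ = -1: algebraic multiplicity = 3, geometric multiplicity = 1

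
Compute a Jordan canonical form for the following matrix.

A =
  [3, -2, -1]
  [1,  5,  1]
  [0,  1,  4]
J_3(4)

The characteristic polynomial is
  det(x·I − A) = x^3 - 12*x^2 + 48*x - 64 = (x - 4)^3

Eigenvalues and multiplicities (the geometric multiplicity of λ is n − rank(A − λI), which equals the number of Jordan blocks for λ):
  λ = 4: algebraic multiplicity = 3, geometric multiplicity = 1

Determining the block sizes for each eigenvalue:
  λ = 4: one block (gm = 1), so the single block has size am = 3 → block sizes [3]

Assembling the blocks gives a Jordan form
J =
  [4, 1, 0]
  [0, 4, 1]
  [0, 0, 4]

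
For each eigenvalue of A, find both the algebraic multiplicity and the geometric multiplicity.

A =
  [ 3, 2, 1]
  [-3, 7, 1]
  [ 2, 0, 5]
λ = 5: alg = 3, geom = 1

Step 1 — factor the characteristic polynomial to read off the algebraic multiplicities:
  χ_A(x) = (x - 5)^3

Step 2 — compute geometric multiplicities via the rank-nullity identity g(λ) = n − rank(A − λI):
  rank(A − (5)·I) = 2, so dim ker(A − (5)·I) = n − 2 = 1

Summary:
  λ = 5: algebraic multiplicity = 3, geometric multiplicity = 1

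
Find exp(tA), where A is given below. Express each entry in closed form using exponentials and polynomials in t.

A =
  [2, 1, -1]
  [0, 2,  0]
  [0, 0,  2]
e^{tA} =
  [exp(2*t), t*exp(2*t), -t*exp(2*t)]
  [0, exp(2*t), 0]
  [0, 0, exp(2*t)]

Strategy: write A = P · J · P⁻¹ where J is a Jordan canonical form, so e^{tA} = P · e^{tJ} · P⁻¹, and e^{tJ} can be computed block-by-block.

A has Jordan form
J =
  [2, 1, 0]
  [0, 2, 0]
  [0, 0, 2]
(up to reordering of blocks).

Per-block formulas:
  For a 2×2 Jordan block J_2(2): exp(t · J_2(2)) = e^(2t)·(I + t·N), where N is the 2×2 nilpotent shift.
  For a 1×1 block at λ = 2: exp(t · [2]) = [e^(2t)].

After assembling e^{tJ} and conjugating by P, we get:

e^{tA} =
  [exp(2*t), t*exp(2*t), -t*exp(2*t)]
  [0, exp(2*t), 0]
  [0, 0, exp(2*t)]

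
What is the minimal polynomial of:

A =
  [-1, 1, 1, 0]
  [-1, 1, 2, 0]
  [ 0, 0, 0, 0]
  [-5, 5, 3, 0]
x^3

The characteristic polynomial is χ_A(x) = x^4, so the eigenvalues are known. The minimal polynomial is
  m_A(x) = Π_λ (x − λ)^{k_λ}
where k_λ is the size of the *largest* Jordan block for λ (equivalently, the smallest k with (A − λI)^k v = 0 for every generalised eigenvector v of λ).

  λ = 0: largest Jordan block has size 3, contributing (x − 0)^3

So m_A(x) = x^3 = x^3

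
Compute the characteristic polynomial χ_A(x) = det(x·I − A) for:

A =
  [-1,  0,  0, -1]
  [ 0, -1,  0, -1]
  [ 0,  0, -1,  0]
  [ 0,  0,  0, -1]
x^4 + 4*x^3 + 6*x^2 + 4*x + 1

Expanding det(x·I − A) (e.g. by cofactor expansion or by noting that A is similar to its Jordan form J, which has the same characteristic polynomial as A) gives
  χ_A(x) = x^4 + 4*x^3 + 6*x^2 + 4*x + 1
which factors as (x + 1)^4. The eigenvalues (with algebraic multiplicities) are λ = -1 with multiplicity 4.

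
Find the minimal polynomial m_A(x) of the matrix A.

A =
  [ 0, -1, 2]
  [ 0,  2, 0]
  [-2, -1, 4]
x^2 - 4*x + 4

The characteristic polynomial is χ_A(x) = (x - 2)^3, so the eigenvalues are known. The minimal polynomial is
  m_A(x) = Π_λ (x − λ)^{k_λ}
where k_λ is the size of the *largest* Jordan block for λ (equivalently, the smallest k with (A − λI)^k v = 0 for every generalised eigenvector v of λ).

  λ = 2: largest Jordan block has size 2, contributing (x − 2)^2

So m_A(x) = (x - 2)^2 = x^2 - 4*x + 4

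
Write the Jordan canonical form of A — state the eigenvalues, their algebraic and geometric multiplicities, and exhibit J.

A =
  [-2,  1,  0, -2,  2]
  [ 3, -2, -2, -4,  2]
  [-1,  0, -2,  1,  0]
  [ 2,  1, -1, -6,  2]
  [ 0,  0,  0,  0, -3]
J_2(-3) ⊕ J_2(-3) ⊕ J_1(-3)

The characteristic polynomial is
  det(x·I − A) = x^5 + 15*x^4 + 90*x^3 + 270*x^2 + 405*x + 243 = (x + 3)^5

Eigenvalues and multiplicities (the geometric multiplicity of λ is n − rank(A − λI), which equals the number of Jordan blocks for λ):
  λ = -3: algebraic multiplicity = 5, geometric multiplicity = 3

Determining the block sizes for each eigenvalue:
  λ = -3: with am = 5 and gm = 3, the partition is not yet determined (e.g. several partitions of 5 into 3 parts exist). Let N = A − (-3)·I. Computing rank(N^1) = 2, rank(N^2) = 0; the number of blocks of size ≥ j is rank(N^{j−1}) − rank(N^j), giving [3, 2]. So we have 2 block(s) of size 2, 1 block(s) of size 1 → block sizes [2, 2, 1]

Assembling the blocks gives a Jordan form
J =
  [-3,  1,  0,  0,  0]
  [ 0, -3,  0,  0,  0]
  [ 0,  0, -3,  1,  0]
  [ 0,  0,  0, -3,  0]
  [ 0,  0,  0,  0, -3]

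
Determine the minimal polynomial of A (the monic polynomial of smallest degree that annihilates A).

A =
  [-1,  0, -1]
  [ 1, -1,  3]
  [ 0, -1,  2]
x^3

The characteristic polynomial is χ_A(x) = x^3, so the eigenvalues are known. The minimal polynomial is
  m_A(x) = Π_λ (x − λ)^{k_λ}
where k_λ is the size of the *largest* Jordan block for λ (equivalently, the smallest k with (A − λI)^k v = 0 for every generalised eigenvector v of λ).

  λ = 0: largest Jordan block has size 3, contributing (x − 0)^3

So m_A(x) = x^3 = x^3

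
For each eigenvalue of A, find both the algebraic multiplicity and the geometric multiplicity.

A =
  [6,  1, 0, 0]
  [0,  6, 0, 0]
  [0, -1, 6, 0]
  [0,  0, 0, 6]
λ = 6: alg = 4, geom = 3

Step 1 — factor the characteristic polynomial to read off the algebraic multiplicities:
  χ_A(x) = (x - 6)^4

Step 2 — compute geometric multiplicities via the rank-nullity identity g(λ) = n − rank(A − λI):
  rank(A − (6)·I) = 1, so dim ker(A − (6)·I) = n − 1 = 3

Summary:
  λ = 6: algebraic multiplicity = 4, geometric multiplicity = 3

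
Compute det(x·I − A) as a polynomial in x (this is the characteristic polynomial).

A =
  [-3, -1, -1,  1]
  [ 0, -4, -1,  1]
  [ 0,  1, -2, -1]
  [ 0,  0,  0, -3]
x^4 + 12*x^3 + 54*x^2 + 108*x + 81

Expanding det(x·I − A) (e.g. by cofactor expansion or by noting that A is similar to its Jordan form J, which has the same characteristic polynomial as A) gives
  χ_A(x) = x^4 + 12*x^3 + 54*x^2 + 108*x + 81
which factors as (x + 3)^4. The eigenvalues (with algebraic multiplicities) are λ = -3 with multiplicity 4.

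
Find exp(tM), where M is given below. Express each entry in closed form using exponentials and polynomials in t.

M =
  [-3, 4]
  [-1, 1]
e^{tM} =
  [-2*t*exp(-t) + exp(-t), 4*t*exp(-t)]
  [-t*exp(-t), 2*t*exp(-t) + exp(-t)]

Strategy: write M = P · J · P⁻¹ where J is a Jordan canonical form, so e^{tM} = P · e^{tJ} · P⁻¹, and e^{tJ} can be computed block-by-block.

M has Jordan form
J =
  [-1,  1]
  [ 0, -1]
(up to reordering of blocks).

Per-block formulas:
  For a 2×2 Jordan block J_2(-1): exp(t · J_2(-1)) = e^(-1t)·(I + t·N), where N is the 2×2 nilpotent shift.

After assembling e^{tJ} and conjugating by P, we get:

e^{tM} =
  [-2*t*exp(-t) + exp(-t), 4*t*exp(-t)]
  [-t*exp(-t), 2*t*exp(-t) + exp(-t)]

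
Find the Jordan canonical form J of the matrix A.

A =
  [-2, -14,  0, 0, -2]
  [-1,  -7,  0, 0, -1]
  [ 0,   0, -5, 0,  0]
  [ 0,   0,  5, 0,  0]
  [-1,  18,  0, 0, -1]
J_2(-5) ⊕ J_1(-5) ⊕ J_1(0) ⊕ J_1(0)

The characteristic polynomial is
  det(x·I − A) = x^5 + 15*x^4 + 75*x^3 + 125*x^2 = x^2*(x + 5)^3

Eigenvalues and multiplicities (the geometric multiplicity of λ is n − rank(A − λI), which equals the number of Jordan blocks for λ):
  λ = -5: algebraic multiplicity = 3, geometric multiplicity = 2
  λ = 0: algebraic multiplicity = 2, geometric multiplicity = 2

Determining the block sizes for each eigenvalue:
  λ = -5: 2 blocks summing to 3 forces exactly one block of size 2 and the rest size 1 → block sizes [2, 1]
  λ = 0: gm = am = 2, so every block has size 1 → block sizes [1, 1]

Assembling the blocks gives a Jordan form
J =
  [-5,  1,  0, 0, 0]
  [ 0, -5,  0, 0, 0]
  [ 0,  0, -5, 0, 0]
  [ 0,  0,  0, 0, 0]
  [ 0,  0,  0, 0, 0]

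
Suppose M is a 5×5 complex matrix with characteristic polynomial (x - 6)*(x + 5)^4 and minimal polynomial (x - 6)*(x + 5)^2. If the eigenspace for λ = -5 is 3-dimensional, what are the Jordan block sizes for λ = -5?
Block sizes for λ = -5: [2, 1, 1]

Step 1 — from the characteristic polynomial, algebraic multiplicity of λ = -5 is 4. From dim ker(M − (-5)·I) = 3, there are exactly 3 Jordan blocks for λ = -5.
Step 2 — from the minimal polynomial, the factor (x + 5)^2 tells us the largest block for λ = -5 has size 2.
Step 3 — with total size 4, 3 blocks, and largest block 2, the block sizes (in nonincreasing order) are [2, 1, 1].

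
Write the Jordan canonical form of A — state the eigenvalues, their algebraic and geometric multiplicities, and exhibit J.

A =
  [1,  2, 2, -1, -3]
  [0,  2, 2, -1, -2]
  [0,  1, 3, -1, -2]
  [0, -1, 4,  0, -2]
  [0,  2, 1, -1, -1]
J_3(1) ⊕ J_2(1)

The characteristic polynomial is
  det(x·I − A) = x^5 - 5*x^4 + 10*x^3 - 10*x^2 + 5*x - 1 = (x - 1)^5

Eigenvalues and multiplicities (the geometric multiplicity of λ is n − rank(A − λI), which equals the number of Jordan blocks for λ):
  λ = 1: algebraic multiplicity = 5, geometric multiplicity = 2

Determining the block sizes for each eigenvalue:
  λ = 1: with am = 5 and gm = 2, the partition is not yet determined (e.g. several partitions of 5 into 2 parts exist). Let N = A − (1)·I. Computing rank(N^1) = 3, rank(N^2) = 1, rank(N^3) = 0; the number of blocks of size ≥ j is rank(N^{j−1}) − rank(N^j), giving [2, 2, 1]. So we have 1 block(s) of size 3, 1 block(s) of size 2 → block sizes [3, 2]

Assembling the blocks gives a Jordan form
J =
  [1, 1, 0, 0, 0]
  [0, 1, 1, 0, 0]
  [0, 0, 1, 0, 0]
  [0, 0, 0, 1, 1]
  [0, 0, 0, 0, 1]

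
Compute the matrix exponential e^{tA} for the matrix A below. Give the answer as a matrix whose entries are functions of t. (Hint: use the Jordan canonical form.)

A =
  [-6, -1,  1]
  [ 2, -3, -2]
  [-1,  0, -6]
e^{tA} =
  [-t^2*exp(-5*t) - t*exp(-5*t) + exp(-5*t), -t^2*exp(-5*t)/2 - t*exp(-5*t), t*exp(-5*t)]
  [2*t^2*exp(-5*t) + 2*t*exp(-5*t), t^2*exp(-5*t) + 2*t*exp(-5*t) + exp(-5*t), -2*t*exp(-5*t)]
  [t^2*exp(-5*t) - t*exp(-5*t), t^2*exp(-5*t)/2, -t*exp(-5*t) + exp(-5*t)]

Strategy: write A = P · J · P⁻¹ where J is a Jordan canonical form, so e^{tA} = P · e^{tJ} · P⁻¹, and e^{tJ} can be computed block-by-block.

A has Jordan form
J =
  [-5,  1,  0]
  [ 0, -5,  1]
  [ 0,  0, -5]
(up to reordering of blocks).

Per-block formulas:
  For a 3×3 Jordan block J_3(-5): exp(t · J_3(-5)) = e^(-5t)·(I + t·N + (t^2/2)·N^2), where N is the 3×3 nilpotent shift.

After assembling e^{tJ} and conjugating by P, we get:

e^{tA} =
  [-t^2*exp(-5*t) - t*exp(-5*t) + exp(-5*t), -t^2*exp(-5*t)/2 - t*exp(-5*t), t*exp(-5*t)]
  [2*t^2*exp(-5*t) + 2*t*exp(-5*t), t^2*exp(-5*t) + 2*t*exp(-5*t) + exp(-5*t), -2*t*exp(-5*t)]
  [t^2*exp(-5*t) - t*exp(-5*t), t^2*exp(-5*t)/2, -t*exp(-5*t) + exp(-5*t)]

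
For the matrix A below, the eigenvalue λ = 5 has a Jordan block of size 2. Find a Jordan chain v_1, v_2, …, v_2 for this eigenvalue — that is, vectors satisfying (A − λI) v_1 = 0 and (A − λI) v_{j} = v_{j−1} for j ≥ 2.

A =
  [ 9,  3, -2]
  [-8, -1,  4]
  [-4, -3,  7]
A Jordan chain for λ = 5 of length 2:
v_1 = (4, -8, -4)ᵀ
v_2 = (1, 0, 0)ᵀ

Let N = A − (5)·I. We want v_2 with N^2 v_2 = 0 but N^1 v_2 ≠ 0; then v_{j-1} := N · v_j for j = 2, …, 2.

Pick v_2 = (1, 0, 0)ᵀ.
Then v_1 = N · v_2 = (4, -8, -4)ᵀ.

Sanity check: (A − (5)·I) v_1 = (0, 0, 0)ᵀ = 0. ✓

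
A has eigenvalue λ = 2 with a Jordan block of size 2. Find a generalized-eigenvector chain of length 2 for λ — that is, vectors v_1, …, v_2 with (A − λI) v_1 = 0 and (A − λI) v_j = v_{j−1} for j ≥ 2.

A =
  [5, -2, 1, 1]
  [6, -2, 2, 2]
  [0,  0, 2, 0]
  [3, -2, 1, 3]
A Jordan chain for λ = 2 of length 2:
v_1 = (3, 6, 0, 3)ᵀ
v_2 = (1, 0, 0, 0)ᵀ

Let N = A − (2)·I. We want v_2 with N^2 v_2 = 0 but N^1 v_2 ≠ 0; then v_{j-1} := N · v_j for j = 2, …, 2.

Pick v_2 = (1, 0, 0, 0)ᵀ.
Then v_1 = N · v_2 = (3, 6, 0, 3)ᵀ.

Sanity check: (A − (2)·I) v_1 = (0, 0, 0, 0)ᵀ = 0. ✓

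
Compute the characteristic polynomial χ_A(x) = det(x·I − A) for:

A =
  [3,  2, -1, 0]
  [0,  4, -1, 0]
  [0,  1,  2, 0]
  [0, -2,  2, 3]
x^4 - 12*x^3 + 54*x^2 - 108*x + 81

Expanding det(x·I − A) (e.g. by cofactor expansion or by noting that A is similar to its Jordan form J, which has the same characteristic polynomial as A) gives
  χ_A(x) = x^4 - 12*x^3 + 54*x^2 - 108*x + 81
which factors as (x - 3)^4. The eigenvalues (with algebraic multiplicities) are λ = 3 with multiplicity 4.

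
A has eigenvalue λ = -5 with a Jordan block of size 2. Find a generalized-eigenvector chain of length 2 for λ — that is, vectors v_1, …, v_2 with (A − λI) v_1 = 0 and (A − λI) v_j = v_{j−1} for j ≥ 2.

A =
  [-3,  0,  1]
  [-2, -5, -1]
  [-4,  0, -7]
A Jordan chain for λ = -5 of length 2:
v_1 = (2, -2, -4)ᵀ
v_2 = (1, 0, 0)ᵀ

Let N = A − (-5)·I. We want v_2 with N^2 v_2 = 0 but N^1 v_2 ≠ 0; then v_{j-1} := N · v_j for j = 2, …, 2.

Pick v_2 = (1, 0, 0)ᵀ.
Then v_1 = N · v_2 = (2, -2, -4)ᵀ.

Sanity check: (A − (-5)·I) v_1 = (0, 0, 0)ᵀ = 0. ✓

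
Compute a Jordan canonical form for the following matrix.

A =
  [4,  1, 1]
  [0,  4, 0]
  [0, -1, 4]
J_3(4)

The characteristic polynomial is
  det(x·I − A) = x^3 - 12*x^2 + 48*x - 64 = (x - 4)^3

Eigenvalues and multiplicities (the geometric multiplicity of λ is n − rank(A − λI), which equals the number of Jordan blocks for λ):
  λ = 4: algebraic multiplicity = 3, geometric multiplicity = 1

Determining the block sizes for each eigenvalue:
  λ = 4: one block (gm = 1), so the single block has size am = 3 → block sizes [3]

Assembling the blocks gives a Jordan form
J =
  [4, 1, 0]
  [0, 4, 1]
  [0, 0, 4]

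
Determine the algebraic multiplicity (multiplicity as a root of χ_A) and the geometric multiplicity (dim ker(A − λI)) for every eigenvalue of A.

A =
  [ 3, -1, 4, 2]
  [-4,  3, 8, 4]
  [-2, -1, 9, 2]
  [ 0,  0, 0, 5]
λ = 5: alg = 4, geom = 3

Step 1 — factor the characteristic polynomial to read off the algebraic multiplicities:
  χ_A(x) = (x - 5)^4

Step 2 — compute geometric multiplicities via the rank-nullity identity g(λ) = n − rank(A − λI):
  rank(A − (5)·I) = 1, so dim ker(A − (5)·I) = n − 1 = 3

Summary:
  λ = 5: algebraic multiplicity = 4, geometric multiplicity = 3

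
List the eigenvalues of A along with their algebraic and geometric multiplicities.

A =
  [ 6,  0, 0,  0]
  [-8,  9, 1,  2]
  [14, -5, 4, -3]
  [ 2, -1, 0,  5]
λ = 6: alg = 4, geom = 2

Step 1 — factor the characteristic polynomial to read off the algebraic multiplicities:
  χ_A(x) = (x - 6)^4

Step 2 — compute geometric multiplicities via the rank-nullity identity g(λ) = n − rank(A − λI):
  rank(A − (6)·I) = 2, so dim ker(A − (6)·I) = n − 2 = 2

Summary:
  λ = 6: algebraic multiplicity = 4, geometric multiplicity = 2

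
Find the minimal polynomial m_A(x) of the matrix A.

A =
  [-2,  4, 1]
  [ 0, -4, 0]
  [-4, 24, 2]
x^3 + 4*x^2

The characteristic polynomial is χ_A(x) = x^2*(x + 4), so the eigenvalues are known. The minimal polynomial is
  m_A(x) = Π_λ (x − λ)^{k_λ}
where k_λ is the size of the *largest* Jordan block for λ (equivalently, the smallest k with (A − λI)^k v = 0 for every generalised eigenvector v of λ).

  λ = -4: largest Jordan block has size 1, contributing (x + 4)
  λ = 0: largest Jordan block has size 2, contributing (x − 0)^2

So m_A(x) = x^2*(x + 4) = x^3 + 4*x^2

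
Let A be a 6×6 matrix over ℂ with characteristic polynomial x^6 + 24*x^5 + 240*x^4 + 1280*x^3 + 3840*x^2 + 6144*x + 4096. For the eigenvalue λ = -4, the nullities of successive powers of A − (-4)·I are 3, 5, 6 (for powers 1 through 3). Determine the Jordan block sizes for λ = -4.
Block sizes for λ = -4: [3, 2, 1]

From the dimensions of kernels of powers, the number of Jordan blocks of size at least j is d_j − d_{j−1} where d_j = dim ker(N^j) (with d_0 = 0). Computing the differences gives [3, 2, 1].
The number of blocks of size exactly k is (#blocks of size ≥ k) − (#blocks of size ≥ k + 1), so the partition is: 1 block(s) of size 1, 1 block(s) of size 2, 1 block(s) of size 3.
In nonincreasing order the block sizes are [3, 2, 1].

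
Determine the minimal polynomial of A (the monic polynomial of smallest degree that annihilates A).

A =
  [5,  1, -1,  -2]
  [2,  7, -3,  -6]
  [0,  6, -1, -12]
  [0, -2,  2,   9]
x^3 - 15*x^2 + 75*x - 125

The characteristic polynomial is χ_A(x) = (x - 5)^4, so the eigenvalues are known. The minimal polynomial is
  m_A(x) = Π_λ (x − λ)^{k_λ}
where k_λ is the size of the *largest* Jordan block for λ (equivalently, the smallest k with (A − λI)^k v = 0 for every generalised eigenvector v of λ).

  λ = 5: largest Jordan block has size 3, contributing (x − 5)^3

So m_A(x) = (x - 5)^3 = x^3 - 15*x^2 + 75*x - 125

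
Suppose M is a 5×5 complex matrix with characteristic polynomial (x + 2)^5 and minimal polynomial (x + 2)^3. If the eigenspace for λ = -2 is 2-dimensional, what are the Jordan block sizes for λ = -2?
Block sizes for λ = -2: [3, 2]

Step 1 — from the characteristic polynomial, algebraic multiplicity of λ = -2 is 5. From dim ker(M − (-2)·I) = 2, there are exactly 2 Jordan blocks for λ = -2.
Step 2 — from the minimal polynomial, the factor (x + 2)^3 tells us the largest block for λ = -2 has size 3.
Step 3 — with total size 5, 2 blocks, and largest block 3, the block sizes (in nonincreasing order) are [3, 2].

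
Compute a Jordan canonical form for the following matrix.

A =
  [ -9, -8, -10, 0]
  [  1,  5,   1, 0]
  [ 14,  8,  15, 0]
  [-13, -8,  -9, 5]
J_1(1) ⊕ J_2(5) ⊕ J_1(5)

The characteristic polynomial is
  det(x·I − A) = x^4 - 16*x^3 + 90*x^2 - 200*x + 125 = (x - 5)^3*(x - 1)

Eigenvalues and multiplicities (the geometric multiplicity of λ is n − rank(A − λI), which equals the number of Jordan blocks for λ):
  λ = 1: algebraic multiplicity = 1, geometric multiplicity = 1
  λ = 5: algebraic multiplicity = 3, geometric multiplicity = 2

Determining the block sizes for each eigenvalue:
  λ = 1: one block (gm = 1), so the single block has size am = 1 → block sizes [1]
  λ = 5: 2 blocks summing to 3 forces exactly one block of size 2 and the rest size 1 → block sizes [2, 1]

Assembling the blocks gives a Jordan form
J =
  [1, 0, 0, 0]
  [0, 5, 1, 0]
  [0, 0, 5, 0]
  [0, 0, 0, 5]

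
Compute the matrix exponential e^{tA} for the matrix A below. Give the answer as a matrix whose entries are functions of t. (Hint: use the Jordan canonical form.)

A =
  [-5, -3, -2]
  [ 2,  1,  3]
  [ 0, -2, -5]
e^{tA} =
  [-t^2*exp(-3*t) - 2*t*exp(-3*t) + exp(-3*t), -t^2*exp(-3*t) - 3*t*exp(-3*t), -t^2*exp(-3*t)/2 - 2*t*exp(-3*t)]
  [2*t^2*exp(-3*t) + 2*t*exp(-3*t), 2*t^2*exp(-3*t) + 4*t*exp(-3*t) + exp(-3*t), t^2*exp(-3*t) + 3*t*exp(-3*t)]
  [-2*t^2*exp(-3*t), -2*t^2*exp(-3*t) - 2*t*exp(-3*t), -t^2*exp(-3*t) - 2*t*exp(-3*t) + exp(-3*t)]

Strategy: write A = P · J · P⁻¹ where J is a Jordan canonical form, so e^{tA} = P · e^{tJ} · P⁻¹, and e^{tJ} can be computed block-by-block.

A has Jordan form
J =
  [-3,  1,  0]
  [ 0, -3,  1]
  [ 0,  0, -3]
(up to reordering of blocks).

Per-block formulas:
  For a 3×3 Jordan block J_3(-3): exp(t · J_3(-3)) = e^(-3t)·(I + t·N + (t^2/2)·N^2), where N is the 3×3 nilpotent shift.

After assembling e^{tJ} and conjugating by P, we get:

e^{tA} =
  [-t^2*exp(-3*t) - 2*t*exp(-3*t) + exp(-3*t), -t^2*exp(-3*t) - 3*t*exp(-3*t), -t^2*exp(-3*t)/2 - 2*t*exp(-3*t)]
  [2*t^2*exp(-3*t) + 2*t*exp(-3*t), 2*t^2*exp(-3*t) + 4*t*exp(-3*t) + exp(-3*t), t^2*exp(-3*t) + 3*t*exp(-3*t)]
  [-2*t^2*exp(-3*t), -2*t^2*exp(-3*t) - 2*t*exp(-3*t), -t^2*exp(-3*t) - 2*t*exp(-3*t) + exp(-3*t)]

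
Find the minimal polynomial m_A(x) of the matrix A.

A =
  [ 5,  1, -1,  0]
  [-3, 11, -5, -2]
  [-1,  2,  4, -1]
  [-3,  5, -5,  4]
x^3 - 18*x^2 + 108*x - 216

The characteristic polynomial is χ_A(x) = (x - 6)^4, so the eigenvalues are known. The minimal polynomial is
  m_A(x) = Π_λ (x − λ)^{k_λ}
where k_λ is the size of the *largest* Jordan block for λ (equivalently, the smallest k with (A − λI)^k v = 0 for every generalised eigenvector v of λ).

  λ = 6: largest Jordan block has size 3, contributing (x − 6)^3

So m_A(x) = (x - 6)^3 = x^3 - 18*x^2 + 108*x - 216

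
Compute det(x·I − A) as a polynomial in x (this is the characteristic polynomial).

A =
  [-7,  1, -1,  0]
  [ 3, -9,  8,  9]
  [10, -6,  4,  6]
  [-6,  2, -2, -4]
x^4 + 16*x^3 + 96*x^2 + 256*x + 256

Expanding det(x·I − A) (e.g. by cofactor expansion or by noting that A is similar to its Jordan form J, which has the same characteristic polynomial as A) gives
  χ_A(x) = x^4 + 16*x^3 + 96*x^2 + 256*x + 256
which factors as (x + 4)^4. The eigenvalues (with algebraic multiplicities) are λ = -4 with multiplicity 4.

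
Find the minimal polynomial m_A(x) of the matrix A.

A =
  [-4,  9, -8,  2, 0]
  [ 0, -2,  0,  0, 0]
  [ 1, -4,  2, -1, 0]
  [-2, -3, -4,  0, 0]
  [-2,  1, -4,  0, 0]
x^4 + 4*x^3 + 4*x^2

The characteristic polynomial is χ_A(x) = x^3*(x + 2)^2, so the eigenvalues are known. The minimal polynomial is
  m_A(x) = Π_λ (x − λ)^{k_λ}
where k_λ is the size of the *largest* Jordan block for λ (equivalently, the smallest k with (A − λI)^k v = 0 for every generalised eigenvector v of λ).

  λ = -2: largest Jordan block has size 2, contributing (x + 2)^2
  λ = 0: largest Jordan block has size 2, contributing (x − 0)^2

So m_A(x) = x^2*(x + 2)^2 = x^4 + 4*x^3 + 4*x^2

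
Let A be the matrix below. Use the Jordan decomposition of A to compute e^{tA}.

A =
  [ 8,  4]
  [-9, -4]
e^{tA} =
  [6*t*exp(2*t) + exp(2*t), 4*t*exp(2*t)]
  [-9*t*exp(2*t), -6*t*exp(2*t) + exp(2*t)]

Strategy: write A = P · J · P⁻¹ where J is a Jordan canonical form, so e^{tA} = P · e^{tJ} · P⁻¹, and e^{tJ} can be computed block-by-block.

A has Jordan form
J =
  [2, 1]
  [0, 2]
(up to reordering of blocks).

Per-block formulas:
  For a 2×2 Jordan block J_2(2): exp(t · J_2(2)) = e^(2t)·(I + t·N), where N is the 2×2 nilpotent shift.

After assembling e^{tJ} and conjugating by P, we get:

e^{tA} =
  [6*t*exp(2*t) + exp(2*t), 4*t*exp(2*t)]
  [-9*t*exp(2*t), -6*t*exp(2*t) + exp(2*t)]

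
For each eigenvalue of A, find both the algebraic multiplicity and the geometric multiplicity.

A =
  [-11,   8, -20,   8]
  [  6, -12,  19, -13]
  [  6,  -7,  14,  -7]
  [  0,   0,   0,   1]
λ = -5: alg = 2, geom = 1; λ = 1: alg = 2, geom = 2

Step 1 — factor the characteristic polynomial to read off the algebraic multiplicities:
  χ_A(x) = (x - 1)^2*(x + 5)^2

Step 2 — compute geometric multiplicities via the rank-nullity identity g(λ) = n − rank(A − λI):
  rank(A − (-5)·I) = 3, so dim ker(A − (-5)·I) = n − 3 = 1
  rank(A − (1)·I) = 2, so dim ker(A − (1)·I) = n − 2 = 2

Summary:
  λ = -5: algebraic multiplicity = 2, geometric multiplicity = 1
  λ = 1: algebraic multiplicity = 2, geometric multiplicity = 2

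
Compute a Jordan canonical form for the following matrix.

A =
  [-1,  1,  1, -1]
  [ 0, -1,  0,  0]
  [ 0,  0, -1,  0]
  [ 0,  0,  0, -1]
J_2(-1) ⊕ J_1(-1) ⊕ J_1(-1)

The characteristic polynomial is
  det(x·I − A) = x^4 + 4*x^3 + 6*x^2 + 4*x + 1 = (x + 1)^4

Eigenvalues and multiplicities (the geometric multiplicity of λ is n − rank(A − λI), which equals the number of Jordan blocks for λ):
  λ = -1: algebraic multiplicity = 4, geometric multiplicity = 3

Determining the block sizes for each eigenvalue:
  λ = -1: 3 blocks summing to 4 forces exactly one block of size 2 and the rest size 1 → block sizes [2, 1, 1]

Assembling the blocks gives a Jordan form
J =
  [-1,  1,  0,  0]
  [ 0, -1,  0,  0]
  [ 0,  0, -1,  0]
  [ 0,  0,  0, -1]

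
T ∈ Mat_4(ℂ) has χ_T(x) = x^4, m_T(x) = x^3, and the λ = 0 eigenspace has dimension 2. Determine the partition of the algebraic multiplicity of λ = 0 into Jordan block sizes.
Block sizes for λ = 0: [3, 1]

Step 1 — from the characteristic polynomial, algebraic multiplicity of λ = 0 is 4. From dim ker(T − (0)·I) = 2, there are exactly 2 Jordan blocks for λ = 0.
Step 2 — from the minimal polynomial, the factor (x − 0)^3 tells us the largest block for λ = 0 has size 3.
Step 3 — with total size 4, 2 blocks, and largest block 3, the block sizes (in nonincreasing order) are [3, 1].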